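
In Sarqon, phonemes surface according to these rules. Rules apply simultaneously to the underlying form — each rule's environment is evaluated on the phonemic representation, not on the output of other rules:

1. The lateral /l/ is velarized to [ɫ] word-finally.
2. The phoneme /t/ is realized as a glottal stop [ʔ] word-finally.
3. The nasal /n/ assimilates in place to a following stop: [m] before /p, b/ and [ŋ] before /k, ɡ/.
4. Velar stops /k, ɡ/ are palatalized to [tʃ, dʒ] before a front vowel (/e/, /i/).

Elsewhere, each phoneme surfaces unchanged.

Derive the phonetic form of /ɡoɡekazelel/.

/ɡ/ (word-initial) fails the environment for rule 4, so it stays [ɡ].
/ɡ/ — between /o/ and /e/, before a front vowel — surfaces as [dʒ] (rule 4).
/k/ — between /e/ and /a/; rule 4 does not apply here → [k].
/l/ (between /e/ and /e/): rule 1 targets it, but not word-finally → unchanged [l].
/l/ (word-final) occurs word-finally → [ɫ] by rule 1.

[ɡodʒekazeleɫ]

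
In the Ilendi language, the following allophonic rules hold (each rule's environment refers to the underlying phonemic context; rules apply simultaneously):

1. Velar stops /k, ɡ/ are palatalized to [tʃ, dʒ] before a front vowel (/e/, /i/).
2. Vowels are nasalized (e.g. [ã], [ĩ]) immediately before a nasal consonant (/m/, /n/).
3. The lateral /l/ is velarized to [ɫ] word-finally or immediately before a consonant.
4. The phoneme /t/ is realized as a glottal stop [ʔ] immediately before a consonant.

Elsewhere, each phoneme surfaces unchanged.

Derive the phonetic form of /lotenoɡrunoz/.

[lotẽnoɡrũnoz]

/l/ (word-initial) is in the target of rule 3 but the environment (word-finally or immediately before a consonant) is not met → [l].
/o/ (between /l/ and /t/) fails the environment for rule 2, so it stays [o].
/t/ (between /o/ and /e/): rule 4 targets it, but not immediately before a consonant → unchanged [t].
/e/ (between /t/ and /n/): before a nasal consonant, so rule 2 applies → [ẽ].
/n/ (between /e/ and /o/): no rule targets it → [n].
/o/ (between /n/ and /ɡ/) fails the environment for rule 2, so it stays [o].
/ɡ/ — between /o/ and /r/; rule 1 does not apply here → [ɡ].
/r/ (between /ɡ/ and /u/): no rule targets it → [r].
Rule 2 applies to /u/ (between /r/ and /n/: before a nasal consonant) → [ũ].
/n/ stays [n].
/o/ (between /n/ and /z/): rule 2 targets it, but not before a nasal consonant → unchanged [o].
/z/ — not in any rule's target class → [z].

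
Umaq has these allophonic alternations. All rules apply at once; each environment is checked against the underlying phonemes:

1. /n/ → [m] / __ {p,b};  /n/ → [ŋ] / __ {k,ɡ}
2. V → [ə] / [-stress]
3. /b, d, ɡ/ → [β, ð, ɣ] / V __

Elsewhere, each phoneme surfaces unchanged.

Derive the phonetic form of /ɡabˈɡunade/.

[ɡəβˈɡunəðə]

/ɡ/ (word-initial) fails the environment for rule 3, so it stays [ɡ].
/a/ (between /ɡ/ and /b/) occurs in an unstressed syllable → [ə] by rule 2.
/b/ (between /a/ and /ɡ/): immediately after a vowel, so rule 3 applies → [β].
/ɡ/ (between /b/ and /u/) is in the target of rule 3 but the environment (immediately after a vowel) is not met → [ɡ].
/u/ (between /ɡ/ and /n/): rule 2 targets it, but not in an unstressed syllable → unchanged [u].
/n/ — between /u/ and /a/; rule 1 does not apply here → [n].
/a/ meets the environment for rule 2 (in an unstressed syllable) → [ə].
/d/ (between /a/ and /e/) occurs immediately after a vowel → [ð] by rule 3.
/e/ (word-final) occurs in an unstressed syllable → [ə] by rule 2.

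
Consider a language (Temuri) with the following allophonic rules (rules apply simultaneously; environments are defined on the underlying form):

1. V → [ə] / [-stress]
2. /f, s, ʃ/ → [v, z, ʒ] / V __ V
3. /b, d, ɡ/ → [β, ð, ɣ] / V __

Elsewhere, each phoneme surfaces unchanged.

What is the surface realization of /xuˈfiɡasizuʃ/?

/x/ (word-initial): no rule targets it → [x].
Rule 1 applies to /u/ (between /x/ and /f/: in an unstressed syllable) → [ə].
/f/ — between /u/ and /i/, between two vowels — surfaces as [v] (rule 2).
/i/ (between /f/ and /ɡ/) is in the target of rule 1 but the environment (in an unstressed syllable) is not met → [i].
/ɡ/ (between /i/ and /a/) occurs immediately after a vowel → [ɣ] by rule 3.
Rule 1 applies to /a/ (between /ɡ/ and /s/: in an unstressed syllable) → [ə].
/s/ meets the environment for rule 2 (between two vowels) → [z].
/i/ meets the environment for rule 1 (in an unstressed syllable) → [ə].
/z/ (between /i/ and /u/) is unaffected → [z].
Rule 1 applies to /u/ (between /z/ and /ʃ/: in an unstressed syllable) → [ə].
/ʃ/ (word-final) fails the environment for rule 2, so it stays [ʃ].

[xəˈviɣəzəzəʃ]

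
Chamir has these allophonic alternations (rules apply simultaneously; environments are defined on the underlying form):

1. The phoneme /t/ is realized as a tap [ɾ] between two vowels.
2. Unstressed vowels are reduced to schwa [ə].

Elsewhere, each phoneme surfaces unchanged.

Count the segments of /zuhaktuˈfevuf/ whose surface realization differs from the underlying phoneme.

4

Segments that undergo a rule: /u/ → [ə] (rule 2); /a/ → [ə] (rule 2); /u/ → [ə] (rule 2); /u/ → [ə] (rule 2).
All other segments surface unchanged.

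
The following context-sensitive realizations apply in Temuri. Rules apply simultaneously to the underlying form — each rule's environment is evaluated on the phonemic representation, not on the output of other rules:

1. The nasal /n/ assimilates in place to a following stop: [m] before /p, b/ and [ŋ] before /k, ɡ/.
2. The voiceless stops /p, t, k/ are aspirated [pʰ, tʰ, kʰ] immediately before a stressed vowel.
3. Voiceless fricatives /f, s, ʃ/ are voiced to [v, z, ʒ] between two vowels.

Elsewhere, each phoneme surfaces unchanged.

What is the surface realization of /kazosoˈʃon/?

/k/ (word-initial): rule 2 targets it, but not immediately before a stressed vowel → unchanged [k].
/s/ — between /o/ and /o/, between two vowels — surfaces as [z] (rule 3).
/ʃ/ meets the environment for rule 3 (between two vowels) → [ʒ].
/n/ (word-final) fails the environment for rule 1, so it stays [n].

[kazozoˈʒon]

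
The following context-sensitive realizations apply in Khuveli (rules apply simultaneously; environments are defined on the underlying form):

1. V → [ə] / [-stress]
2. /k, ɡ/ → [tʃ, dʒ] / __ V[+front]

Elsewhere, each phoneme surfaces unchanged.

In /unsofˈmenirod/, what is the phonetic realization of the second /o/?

/o/ (between /r/ and /d/) occurs in an unstressed syllable → [ə] by rule 1.

[ə]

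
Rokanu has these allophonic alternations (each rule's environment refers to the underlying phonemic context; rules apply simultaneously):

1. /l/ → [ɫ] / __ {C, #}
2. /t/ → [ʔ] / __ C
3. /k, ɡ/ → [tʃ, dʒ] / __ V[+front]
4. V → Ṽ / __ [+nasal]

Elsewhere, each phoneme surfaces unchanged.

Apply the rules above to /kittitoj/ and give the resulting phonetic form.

/k/ meets the environment for rule 3 (before a front vowel) → [tʃ].
/i/ — between /k/ and /t/; rule 4 does not apply here → [i].
/t/ (between /i/ and /t/): immediately before a consonant, so rule 2 applies → [ʔ].
/t/ — between /t/ and /i/; rule 2 does not apply here → [t].
/i/ (between /t/ and /t/) fails the environment for rule 4, so it stays [i].
/t/ — between /i/ and /o/; rule 2 does not apply here → [t].
/o/ (between /t/ and /j/) is in the target of rule 4 but the environment (before a nasal consonant) is not met → [o].
/j/ (word-final): no rule targets it → [j].

[tʃiʔtitoj]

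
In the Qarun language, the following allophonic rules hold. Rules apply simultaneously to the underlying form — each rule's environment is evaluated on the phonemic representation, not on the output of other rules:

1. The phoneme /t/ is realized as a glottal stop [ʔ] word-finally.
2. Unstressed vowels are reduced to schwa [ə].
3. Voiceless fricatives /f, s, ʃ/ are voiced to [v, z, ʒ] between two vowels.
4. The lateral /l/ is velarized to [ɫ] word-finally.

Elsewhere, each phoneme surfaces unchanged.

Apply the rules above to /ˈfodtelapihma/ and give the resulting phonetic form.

[ˈfodtələpəhmə]

/f/ (word-initial): rule 3 targets it, but not between two vowels → unchanged [f].
/o/ (between /f/ and /d/): rule 2 targets it, but not in an unstressed syllable → unchanged [o].
/d/ — not in any rule's target class → [d].
/t/ (between /d/ and /e/) fails the environment for rule 1, so it stays [t].
/e/ meets the environment for rule 2 (in an unstressed syllable) → [ə].
/l/ (between /e/ and /a/) is in the target of rule 4 but the environment (word-finally) is not met → [l].
/a/ — between /l/ and /p/, in an unstressed syllable — surfaces as [ə] (rule 2).
/p/ stays [p].
Rule 2 applies to /i/ (between /p/ and /h/: in an unstressed syllable) → [ə].
/h/ stays [h].
/m/ — not in any rule's target class → [m].
/a/ meets the environment for rule 2 (in an unstressed syllable) → [ə].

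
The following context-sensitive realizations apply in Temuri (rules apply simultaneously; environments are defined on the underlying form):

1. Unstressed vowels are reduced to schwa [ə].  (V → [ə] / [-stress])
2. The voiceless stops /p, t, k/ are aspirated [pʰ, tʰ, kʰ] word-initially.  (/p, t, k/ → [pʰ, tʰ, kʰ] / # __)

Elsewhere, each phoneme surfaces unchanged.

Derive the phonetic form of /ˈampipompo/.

/a/ (word-initial) is in the target of rule 1 but the environment (in an unstressed syllable) is not met → [a].
/m/ — not in any rule's target class → [m].
/p/ (between /m/ and /i/) is in the target of rule 2 but the environment (word-initially) is not met → [p].
/i/ (between /p/ and /p/): in an unstressed syllable, so rule 1 applies → [ə].
/p/ (between /i/ and /o/) is in the target of rule 2 but the environment (word-initially) is not met → [p].
/o/ meets the environment for rule 1 (in an unstressed syllable) → [ə].
/m/ (between /o/ and /p/) is unaffected → [m].
/p/ (between /m/ and /o/) is in the target of rule 2 but the environment (word-initially) is not met → [p].
/o/ (word-final) occurs in an unstressed syllable → [ə] by rule 1.

[ˈampəpəmpə]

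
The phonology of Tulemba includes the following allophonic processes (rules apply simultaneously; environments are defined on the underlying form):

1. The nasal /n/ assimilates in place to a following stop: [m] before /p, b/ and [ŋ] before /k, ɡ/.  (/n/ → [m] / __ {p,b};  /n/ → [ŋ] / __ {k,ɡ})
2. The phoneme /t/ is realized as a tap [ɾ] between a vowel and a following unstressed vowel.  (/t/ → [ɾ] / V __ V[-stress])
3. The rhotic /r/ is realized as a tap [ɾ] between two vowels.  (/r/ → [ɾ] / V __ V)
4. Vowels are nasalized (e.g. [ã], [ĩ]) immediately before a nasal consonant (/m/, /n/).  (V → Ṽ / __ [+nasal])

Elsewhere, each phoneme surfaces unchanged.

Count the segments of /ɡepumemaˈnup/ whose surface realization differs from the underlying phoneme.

Segments that undergo a rule: /u/ → [ũ] (rule 4); /e/ → [ẽ] (rule 4); /a/ → [ã] (rule 4).
All other segments surface unchanged.

3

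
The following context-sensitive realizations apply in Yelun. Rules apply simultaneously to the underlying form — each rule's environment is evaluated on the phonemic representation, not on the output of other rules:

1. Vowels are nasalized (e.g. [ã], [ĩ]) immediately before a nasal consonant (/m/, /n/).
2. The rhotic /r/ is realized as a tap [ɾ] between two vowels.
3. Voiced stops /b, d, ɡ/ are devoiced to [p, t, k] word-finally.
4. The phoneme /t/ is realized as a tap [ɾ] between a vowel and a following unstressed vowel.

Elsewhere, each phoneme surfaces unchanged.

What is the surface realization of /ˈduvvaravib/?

[ˈduvvaɾavip]

/d/ (word-initial): rule 3 targets it, but not word-finally → unchanged [d].
/u/ (between /d/ and /v/) fails the environment for rule 1, so it stays [u].
/v/ stays [v].
/v/ (between /v/ and /a/): no rule targets it → [v].
/a/ (between /v/ and /r/) fails the environment for rule 1, so it stays [a].
Rule 2 applies to /r/ (between /a/ and /a/: between two vowels) → [ɾ].
/a/ (between /r/ and /v/): rule 1 targets it, but not before a nasal consonant → unchanged [a].
/v/ stays [v].
/i/ (between /v/ and /b/) fails the environment for rule 1, so it stays [i].
Rule 3 applies to /b/ (word-final: word-finally) → [p].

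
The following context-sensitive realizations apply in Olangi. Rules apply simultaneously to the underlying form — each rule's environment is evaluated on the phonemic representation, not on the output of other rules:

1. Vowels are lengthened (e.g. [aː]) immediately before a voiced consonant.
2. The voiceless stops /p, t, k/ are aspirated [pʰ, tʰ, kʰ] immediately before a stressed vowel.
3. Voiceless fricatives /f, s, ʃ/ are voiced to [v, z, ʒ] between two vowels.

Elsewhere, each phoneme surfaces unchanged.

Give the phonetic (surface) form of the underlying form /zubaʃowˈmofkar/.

/z/ (word-initial) is unaffected → [z].
Rule 1 applies to /u/ (between /z/ and /b/: before a voiced consonant) → [uː].
/b/ — not in any rule's target class → [b].
/a/ (between /b/ and /ʃ/) fails the environment for rule 1, so it stays [a].
/ʃ/ — between /a/ and /o/, between two vowels — surfaces as [ʒ] (rule 3).
/o/ meets the environment for rule 1 (before a voiced consonant) → [oː].
/w/ (between /o/ and /m/): no rule targets it → [w].
/m/ — not in any rule's target class → [m].
/o/ (between /m/ and /f/): rule 1 targets it, but not before a voiced consonant → unchanged [o].
/f/ — between /o/ and /k/; rule 3 does not apply here → [f].
/k/ (between /f/ and /a/): rule 2 targets it, but not immediately before a stressed vowel → unchanged [k].
Rule 1 applies to /a/ (between /k/ and /r/: before a voiced consonant) → [aː].
/r/ stays [r].

[zuːbaʒoːwˈmofkaːr]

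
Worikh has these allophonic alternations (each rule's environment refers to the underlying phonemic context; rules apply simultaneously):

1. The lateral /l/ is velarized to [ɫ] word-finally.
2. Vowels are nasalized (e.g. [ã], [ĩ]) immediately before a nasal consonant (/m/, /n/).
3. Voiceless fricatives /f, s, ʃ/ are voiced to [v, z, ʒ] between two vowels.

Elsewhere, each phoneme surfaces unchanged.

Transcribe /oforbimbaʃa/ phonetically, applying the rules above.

/o/ — word-initial; rule 2 does not apply here → [o].
/f/ (between /o/ and /o/): between two vowels, so rule 3 applies → [v].
/o/ (between /f/ and /r/) is in the target of rule 2 but the environment (before a nasal consonant) is not met → [o].
/r/ — not in any rule's target class → [r].
/b/ (between /r/ and /i/): no rule targets it → [b].
/i/ (between /b/ and /m/): before a nasal consonant, so rule 2 applies → [ĩ].
/m/ (between /i/ and /b/) is unaffected → [m].
/b/ stays [b].
/a/ (between /b/ and /ʃ/) fails the environment for rule 2, so it stays [a].
Rule 3 applies to /ʃ/ (between /a/ and /a/: between two vowels) → [ʒ].
/a/ (word-final): rule 2 targets it, but not before a nasal consonant → unchanged [a].

[ovorbĩmbaʒa]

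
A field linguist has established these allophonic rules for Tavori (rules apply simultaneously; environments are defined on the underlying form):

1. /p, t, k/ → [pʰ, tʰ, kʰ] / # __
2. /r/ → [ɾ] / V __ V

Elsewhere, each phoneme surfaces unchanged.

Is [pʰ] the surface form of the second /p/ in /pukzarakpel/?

No

/p/ (between /k/ and /e/) is in the target of rule 1 but the environment (word-initially) is not met → [p].
The actual realization is [p], not [pʰ].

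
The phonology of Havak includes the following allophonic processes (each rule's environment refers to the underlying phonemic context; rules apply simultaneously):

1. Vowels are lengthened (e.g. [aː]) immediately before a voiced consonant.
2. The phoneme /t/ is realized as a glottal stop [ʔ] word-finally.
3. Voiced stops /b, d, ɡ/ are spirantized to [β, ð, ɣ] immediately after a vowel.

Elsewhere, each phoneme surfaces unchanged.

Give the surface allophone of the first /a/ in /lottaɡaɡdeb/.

[aː]

/a/ (between /t/ and /ɡ/): before a voiced consonant, so rule 1 applies → [aː].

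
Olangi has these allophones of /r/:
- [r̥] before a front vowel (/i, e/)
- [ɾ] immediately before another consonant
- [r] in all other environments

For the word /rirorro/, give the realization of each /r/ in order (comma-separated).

[r̥], [r], [ɾ], [r]

Occurrence 1 (position 1): before a front vowel (/i, e/) → [r̥].
Occurrence 2 (position 3): no conditioning environment matches → elsewhere allophone [r].
Occurrence 3 (position 5): immediately before another consonant → [ɾ].
Occurrence 4 (position 6): no conditioning environment matches → elsewhere allophone [r].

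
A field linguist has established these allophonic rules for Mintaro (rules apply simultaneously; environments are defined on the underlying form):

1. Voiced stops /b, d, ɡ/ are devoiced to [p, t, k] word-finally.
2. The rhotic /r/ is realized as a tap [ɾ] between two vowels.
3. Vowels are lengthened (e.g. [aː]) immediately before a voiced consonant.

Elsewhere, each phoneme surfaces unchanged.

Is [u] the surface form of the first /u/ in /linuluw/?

/u/ — between /n/ and /l/, before a voiced consonant — surfaces as [uː] (rule 3).
The actual realization is [uː], not [u].

No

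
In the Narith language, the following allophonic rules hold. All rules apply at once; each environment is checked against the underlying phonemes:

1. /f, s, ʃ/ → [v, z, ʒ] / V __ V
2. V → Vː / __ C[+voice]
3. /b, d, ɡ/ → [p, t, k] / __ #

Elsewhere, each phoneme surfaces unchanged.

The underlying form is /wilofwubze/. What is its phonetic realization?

Rule 2 applies to /i/ (between /w/ and /l/: before a voiced consonant) → [iː].
/o/ (between /l/ and /f/) fails the environment for rule 2, so it stays [o].
/f/ (between /o/ and /w/): rule 1 targets it, but not between two vowels → unchanged [f].
/u/ — between /w/ and /b/, before a voiced consonant — surfaces as [uː] (rule 2).
/b/ (between /u/ and /z/): rule 3 targets it, but not word-finally → unchanged [b].
/e/ (word-final) is in the target of rule 2 but the environment (before a voiced consonant) is not met → [e].

[wiːlofwuːbze]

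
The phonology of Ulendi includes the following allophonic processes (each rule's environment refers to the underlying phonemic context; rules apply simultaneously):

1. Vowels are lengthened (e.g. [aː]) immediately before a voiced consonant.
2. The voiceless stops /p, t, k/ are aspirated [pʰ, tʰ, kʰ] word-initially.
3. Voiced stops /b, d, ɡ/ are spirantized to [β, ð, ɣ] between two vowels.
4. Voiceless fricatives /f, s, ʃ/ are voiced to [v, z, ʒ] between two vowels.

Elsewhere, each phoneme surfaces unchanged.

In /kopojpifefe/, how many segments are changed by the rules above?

4

Segments that undergo a rule: /k/ → [kʰ] (rule 2); /o/ → [oː] (rule 1); /f/ → [v] (rule 4); /f/ → [v] (rule 4).
All other segments surface unchanged.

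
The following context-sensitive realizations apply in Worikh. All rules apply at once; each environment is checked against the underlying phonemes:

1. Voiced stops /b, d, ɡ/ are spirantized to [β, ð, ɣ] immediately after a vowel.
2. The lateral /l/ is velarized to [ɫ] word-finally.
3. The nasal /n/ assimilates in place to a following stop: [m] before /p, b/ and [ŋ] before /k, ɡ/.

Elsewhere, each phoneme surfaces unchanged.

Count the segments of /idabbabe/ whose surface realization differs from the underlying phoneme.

3

Segments that undergo a rule: /d/ → [ð] (rule 1); /b/ → [β] (rule 1); /b/ → [β] (rule 1).
All other segments surface unchanged.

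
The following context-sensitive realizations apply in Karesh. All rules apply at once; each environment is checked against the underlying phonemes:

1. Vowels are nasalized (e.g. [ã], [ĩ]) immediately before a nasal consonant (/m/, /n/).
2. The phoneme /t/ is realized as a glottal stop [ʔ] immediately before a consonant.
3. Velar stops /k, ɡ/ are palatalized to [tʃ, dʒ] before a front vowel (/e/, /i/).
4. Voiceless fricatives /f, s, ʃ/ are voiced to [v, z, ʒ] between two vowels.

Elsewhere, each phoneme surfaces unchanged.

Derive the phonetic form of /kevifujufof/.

[tʃevivujuvof]

/k/ (word-initial) occurs before a front vowel → [tʃ] by rule 3.
/e/ (between /k/ and /v/) is in the target of rule 1 but the environment (before a nasal consonant) is not met → [e].
/i/ — between /v/ and /f/; rule 1 does not apply here → [i].
/f/ (between /i/ and /u/) occurs between two vowels → [v] by rule 4.
/u/ (between /f/ and /j/) fails the environment for rule 1, so it stays [u].
/u/ (between /j/ and /f/): rule 1 targets it, but not before a nasal consonant → unchanged [u].
/f/ (between /u/ and /o/): between two vowels, so rule 4 applies → [v].
/o/ (between /f/ and /f/): rule 1 targets it, but not before a nasal consonant → unchanged [o].
/f/ (word-final): rule 4 targets it, but not between two vowels → unchanged [f].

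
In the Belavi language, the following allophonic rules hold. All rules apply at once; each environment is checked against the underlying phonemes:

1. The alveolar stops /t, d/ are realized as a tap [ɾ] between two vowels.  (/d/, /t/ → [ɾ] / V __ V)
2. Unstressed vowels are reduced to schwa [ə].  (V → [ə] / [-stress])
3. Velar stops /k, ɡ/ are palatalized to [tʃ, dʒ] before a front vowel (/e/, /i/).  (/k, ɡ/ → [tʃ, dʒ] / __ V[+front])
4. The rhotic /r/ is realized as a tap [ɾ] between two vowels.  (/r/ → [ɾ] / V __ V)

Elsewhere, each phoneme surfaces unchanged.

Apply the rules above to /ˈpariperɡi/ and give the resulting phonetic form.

[ˈpaɾəpərdʒə]

/p/ — not in any rule's target class → [p].
/a/ (between /p/ and /r/) fails the environment for rule 2, so it stays [a].
/r/ (between /a/ and /i/) occurs between two vowels → [ɾ] by rule 4.
/i/ — between /r/ and /p/, in an unstressed syllable — surfaces as [ə] (rule 2).
/p/ stays [p].
/e/ — between /p/ and /r/, in an unstressed syllable — surfaces as [ə] (rule 2).
/r/ (between /e/ and /ɡ/) is in the target of rule 4 but the environment (between two vowels) is not met → [r].
Rule 3 applies to /ɡ/ (between /r/ and /i/: before a front vowel) → [dʒ].
/i/ meets the environment for rule 2 (in an unstressed syllable) → [ə].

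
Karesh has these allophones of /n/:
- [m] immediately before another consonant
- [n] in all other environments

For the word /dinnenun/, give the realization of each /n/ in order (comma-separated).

[m], [n], [n], [n]

Occurrence 1 (position 3): immediately before another consonant → [m].
Occurrence 2 (position 4): no conditioning environment matches → elsewhere allophone [n].
Occurrence 3 (position 6): no conditioning environment matches → elsewhere allophone [n].
Occurrence 4 (position 8): no conditioning environment matches → elsewhere allophone [n].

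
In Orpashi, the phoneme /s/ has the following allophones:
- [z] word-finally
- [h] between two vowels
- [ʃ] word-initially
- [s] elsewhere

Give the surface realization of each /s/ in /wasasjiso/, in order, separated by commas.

[h], [s], [h]

Occurrence 1 (position 3): between two vowels → [h].
Occurrence 2 (position 5): no conditioning environment matches → elsewhere allophone [s].
Occurrence 3 (position 8): between two vowels → [h].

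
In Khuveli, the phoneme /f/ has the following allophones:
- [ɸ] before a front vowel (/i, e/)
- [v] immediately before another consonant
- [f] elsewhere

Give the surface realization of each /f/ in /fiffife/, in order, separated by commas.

Occurrence 1 (position 1): before a front vowel (/i, e/) → [ɸ].
Occurrence 2 (position 3): immediately before another consonant → [v].
Occurrence 3 (position 4): before a front vowel (/i, e/) → [ɸ].
Occurrence 4 (position 6): before a front vowel (/i, e/) → [ɸ].

[ɸ], [v], [ɸ], [ɸ]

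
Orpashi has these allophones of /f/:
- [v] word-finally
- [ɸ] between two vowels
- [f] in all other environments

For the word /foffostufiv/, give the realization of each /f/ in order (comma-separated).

Occurrence 1 (position 1): no conditioning environment matches → elsewhere allophone [f].
Occurrence 2 (position 3): no conditioning environment matches → elsewhere allophone [f].
Occurrence 3 (position 4): no conditioning environment matches → elsewhere allophone [f].
Occurrence 4 (position 9): between two vowels → [ɸ].

[f], [f], [f], [ɸ]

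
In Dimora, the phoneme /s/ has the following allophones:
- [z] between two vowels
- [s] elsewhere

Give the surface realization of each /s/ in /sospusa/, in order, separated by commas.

[s], [s], [z]

Occurrence 1 (position 1): no conditioning environment matches → elsewhere allophone [s].
Occurrence 2 (position 3): no conditioning environment matches → elsewhere allophone [s].
Occurrence 3 (position 6): between two vowels → [z].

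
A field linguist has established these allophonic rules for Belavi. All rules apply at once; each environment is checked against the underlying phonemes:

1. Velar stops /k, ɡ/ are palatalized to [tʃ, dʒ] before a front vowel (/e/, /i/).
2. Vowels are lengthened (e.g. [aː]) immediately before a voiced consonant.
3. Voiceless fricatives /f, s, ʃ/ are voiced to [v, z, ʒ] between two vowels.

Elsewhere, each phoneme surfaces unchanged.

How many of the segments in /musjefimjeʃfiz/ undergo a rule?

Segments that undergo a rule: /f/ → [v] (rule 3); /i/ → [iː] (rule 2); /i/ → [iː] (rule 2).
All other segments surface unchanged.

3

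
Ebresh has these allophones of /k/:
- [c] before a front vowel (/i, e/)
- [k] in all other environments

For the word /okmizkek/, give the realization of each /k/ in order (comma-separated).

[k], [c], [k]

Occurrence 1 (position 2): no conditioning environment matches → elsewhere allophone [k].
Occurrence 2 (position 6): before a front vowel → [c].
Occurrence 3 (position 8): no conditioning environment matches → elsewhere allophone [k].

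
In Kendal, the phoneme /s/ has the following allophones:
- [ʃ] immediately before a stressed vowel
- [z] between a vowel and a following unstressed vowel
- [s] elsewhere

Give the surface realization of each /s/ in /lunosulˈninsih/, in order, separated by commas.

[z], [s]

Occurrence 1 (position 5): between a vowel and a following unstressed vowel → [z].
Occurrence 2 (position 11): no conditioning environment matches → elsewhere allophone [s].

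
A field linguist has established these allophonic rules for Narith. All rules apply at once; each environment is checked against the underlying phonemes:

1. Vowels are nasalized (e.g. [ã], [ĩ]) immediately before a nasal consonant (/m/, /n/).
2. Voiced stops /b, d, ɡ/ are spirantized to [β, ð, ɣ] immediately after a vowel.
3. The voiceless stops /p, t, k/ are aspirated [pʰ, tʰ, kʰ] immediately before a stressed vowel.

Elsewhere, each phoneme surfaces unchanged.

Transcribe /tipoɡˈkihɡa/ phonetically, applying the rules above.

[tipoɣˈkʰihɡa]

/t/ (word-initial) is in the target of rule 3 but the environment (immediately before a stressed vowel) is not met → [t].
/i/ (between /t/ and /p/) is in the target of rule 1 but the environment (before a nasal consonant) is not met → [i].
/p/ (between /i/ and /o/) fails the environment for rule 3, so it stays [p].
/o/ (between /p/ and /ɡ/) is in the target of rule 1 but the environment (before a nasal consonant) is not met → [o].
Rule 2 applies to /ɡ/ (between /o/ and /k/: immediately after a vowel) → [ɣ].
Rule 3 applies to /k/ (between /ɡ/ and /i/: immediately before a stressed vowel) → [kʰ].
/i/ (between /k/ and /h/) fails the environment for rule 1, so it stays [i].
/h/ stays [h].
/ɡ/ (between /h/ and /a/) is in the target of rule 2 but the environment (immediately after a vowel) is not met → [ɡ].
/a/ (word-final) is in the target of rule 1 but the environment (before a nasal consonant) is not met → [a].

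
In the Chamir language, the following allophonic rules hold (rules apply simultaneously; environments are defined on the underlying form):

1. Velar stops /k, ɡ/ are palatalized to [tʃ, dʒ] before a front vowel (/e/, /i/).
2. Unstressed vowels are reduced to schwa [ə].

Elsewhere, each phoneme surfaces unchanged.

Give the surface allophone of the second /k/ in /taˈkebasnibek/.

[k]

/k/ — word-final; rule 1 does not apply here → [k].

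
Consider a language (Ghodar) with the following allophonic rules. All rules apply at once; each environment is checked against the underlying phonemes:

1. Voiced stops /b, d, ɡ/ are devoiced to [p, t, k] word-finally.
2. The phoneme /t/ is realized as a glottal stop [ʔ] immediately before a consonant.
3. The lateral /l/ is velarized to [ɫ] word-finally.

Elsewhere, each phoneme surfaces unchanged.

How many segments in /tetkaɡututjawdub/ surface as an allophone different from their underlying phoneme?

Segments that undergo a rule: /t/ → [ʔ] (rule 2); /t/ → [ʔ] (rule 2); /b/ → [p] (rule 1).
All other segments surface unchanged.

3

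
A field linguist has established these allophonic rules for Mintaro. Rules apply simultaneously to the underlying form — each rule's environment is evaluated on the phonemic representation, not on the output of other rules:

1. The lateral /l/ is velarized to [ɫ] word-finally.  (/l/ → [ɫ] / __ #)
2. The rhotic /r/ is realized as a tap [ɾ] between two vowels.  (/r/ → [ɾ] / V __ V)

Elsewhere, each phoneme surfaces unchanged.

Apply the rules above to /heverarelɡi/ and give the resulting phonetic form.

[heveɾaɾelɡi]

/h/ — not in any rule's target class → [h].
/e/ stays [e].
/v/ — not in any rule's target class → [v].
/e/ stays [e].
/r/ (between /e/ and /a/) occurs between two vowels → [ɾ] by rule 2.
/a/ stays [a].
/r/ (between /a/ and /e/): between two vowels, so rule 2 applies → [ɾ].
/e/ — not in any rule's target class → [e].
/l/ (between /e/ and /ɡ/) fails the environment for rule 1, so it stays [l].
/ɡ/ (between /l/ and /i/) is unaffected → [ɡ].
/i/ stays [i].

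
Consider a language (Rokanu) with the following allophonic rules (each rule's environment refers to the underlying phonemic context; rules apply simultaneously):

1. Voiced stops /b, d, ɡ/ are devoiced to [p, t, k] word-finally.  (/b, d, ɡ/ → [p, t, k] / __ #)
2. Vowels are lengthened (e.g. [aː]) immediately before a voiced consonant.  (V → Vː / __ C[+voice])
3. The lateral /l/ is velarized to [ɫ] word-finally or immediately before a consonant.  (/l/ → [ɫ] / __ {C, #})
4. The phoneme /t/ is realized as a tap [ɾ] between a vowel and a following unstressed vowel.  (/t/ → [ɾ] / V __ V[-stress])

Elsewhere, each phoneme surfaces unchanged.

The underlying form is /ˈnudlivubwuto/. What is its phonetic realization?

/n/ — not in any rule's target class → [n].
/u/ — between /n/ and /d/, before a voiced consonant — surfaces as [uː] (rule 2).
/d/ — between /u/ and /l/; rule 1 does not apply here → [d].
/l/ (between /d/ and /i/) fails the environment for rule 3, so it stays [l].
Rule 2 applies to /i/ (between /l/ and /v/: before a voiced consonant) → [iː].
/v/ (between /i/ and /u/) is unaffected → [v].
/u/ — between /v/ and /b/, before a voiced consonant — surfaces as [uː] (rule 2).
/b/ — between /u/ and /w/; rule 1 does not apply here → [b].
/w/ — not in any rule's target class → [w].
/u/ (between /w/ and /t/) is in the target of rule 2 but the environment (before a voiced consonant) is not met → [u].
/t/ meets the environment for rule 4 (between a vowel and a following unstressed vowel) → [ɾ].
/o/ (word-final) is in the target of rule 2 but the environment (before a voiced consonant) is not met → [o].

[ˈnuːdliːvuːbwuɾo]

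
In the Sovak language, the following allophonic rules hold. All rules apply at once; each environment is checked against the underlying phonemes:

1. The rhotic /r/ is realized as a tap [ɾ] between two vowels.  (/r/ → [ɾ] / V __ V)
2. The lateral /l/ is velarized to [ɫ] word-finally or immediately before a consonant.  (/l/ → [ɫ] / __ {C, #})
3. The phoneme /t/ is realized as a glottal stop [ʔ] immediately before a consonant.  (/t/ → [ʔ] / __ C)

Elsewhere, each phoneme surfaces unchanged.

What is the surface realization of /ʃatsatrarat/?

[ʃaʔsaʔraɾat]

/ʃ/ (word-initial): no rule targets it → [ʃ].
/a/ — not in any rule's target class → [a].
/t/ — between /a/ and /s/, immediately before a consonant — surfaces as [ʔ] (rule 3).
/s/ — not in any rule's target class → [s].
/a/ — not in any rule's target class → [a].
/t/ (between /a/ and /r/): immediately before a consonant, so rule 3 applies → [ʔ].
/r/ (between /t/ and /a/): rule 1 targets it, but not between two vowels → unchanged [r].
/a/ (between /r/ and /r/): no rule targets it → [a].
/r/ (between /a/ and /a/) occurs between two vowels → [ɾ] by rule 1.
/a/ (between /r/ and /t/) is unaffected → [a].
/t/ (word-final) is in the target of rule 3 but the environment (immediately before a consonant) is not met → [t].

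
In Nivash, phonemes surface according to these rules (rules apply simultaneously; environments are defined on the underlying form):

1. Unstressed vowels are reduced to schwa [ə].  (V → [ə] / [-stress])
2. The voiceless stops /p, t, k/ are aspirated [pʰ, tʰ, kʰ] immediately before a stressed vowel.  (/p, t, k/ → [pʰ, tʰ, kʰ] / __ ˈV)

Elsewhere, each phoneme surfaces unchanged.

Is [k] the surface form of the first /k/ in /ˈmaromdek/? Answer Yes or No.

/k/ (word-final) fails the environment for rule 2, so it stays [k].
The actual realization is [k], which matches [k].

Yes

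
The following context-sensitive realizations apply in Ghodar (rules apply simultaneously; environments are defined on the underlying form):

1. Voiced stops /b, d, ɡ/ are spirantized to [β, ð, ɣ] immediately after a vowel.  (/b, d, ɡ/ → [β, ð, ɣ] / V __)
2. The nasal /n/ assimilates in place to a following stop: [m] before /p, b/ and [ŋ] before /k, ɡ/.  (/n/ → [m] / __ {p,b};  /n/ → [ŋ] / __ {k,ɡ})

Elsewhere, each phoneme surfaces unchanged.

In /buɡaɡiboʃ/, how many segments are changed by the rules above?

Segments that undergo a rule: /ɡ/ → [ɣ] (rule 1); /ɡ/ → [ɣ] (rule 1); /b/ → [β] (rule 1).
All other segments surface unchanged.

3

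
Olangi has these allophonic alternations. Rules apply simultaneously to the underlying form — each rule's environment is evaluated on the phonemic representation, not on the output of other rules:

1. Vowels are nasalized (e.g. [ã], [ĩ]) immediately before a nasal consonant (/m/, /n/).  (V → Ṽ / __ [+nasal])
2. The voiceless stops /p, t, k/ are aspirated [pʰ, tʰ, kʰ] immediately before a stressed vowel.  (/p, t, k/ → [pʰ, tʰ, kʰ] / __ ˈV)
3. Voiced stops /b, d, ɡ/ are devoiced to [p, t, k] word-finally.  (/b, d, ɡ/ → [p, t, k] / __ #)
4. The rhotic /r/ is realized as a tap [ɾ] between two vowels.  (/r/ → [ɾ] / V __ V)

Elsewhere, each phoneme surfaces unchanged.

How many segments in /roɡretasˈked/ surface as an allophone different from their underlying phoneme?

Segments that undergo a rule: /k/ → [kʰ] (rule 2); /d/ → [t] (rule 3).
All other segments surface unchanged.

2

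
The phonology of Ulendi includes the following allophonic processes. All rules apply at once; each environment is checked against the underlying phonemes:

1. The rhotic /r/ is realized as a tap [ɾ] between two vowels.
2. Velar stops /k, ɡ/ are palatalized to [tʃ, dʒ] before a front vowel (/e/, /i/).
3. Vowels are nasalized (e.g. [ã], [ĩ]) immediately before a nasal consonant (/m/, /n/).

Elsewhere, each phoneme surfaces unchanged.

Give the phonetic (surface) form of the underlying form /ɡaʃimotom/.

/ɡ/ (word-initial) is in the target of rule 2 but the environment (before a front vowel) is not met → [ɡ].
/a/ (between /ɡ/ and /ʃ/) is in the target of rule 3 but the environment (before a nasal consonant) is not met → [a].
/ʃ/ (between /a/ and /i/) is unaffected → [ʃ].
/i/ (between /ʃ/ and /m/): before a nasal consonant, so rule 3 applies → [ĩ].
/m/ (between /i/ and /o/) is unaffected → [m].
/o/ (between /m/ and /t/) fails the environment for rule 3, so it stays [o].
/t/ stays [t].
/o/ (between /t/ and /m/) occurs before a nasal consonant → [õ] by rule 3.
/m/ (word-final): no rule targets it → [m].

[ɡaʃĩmotõm]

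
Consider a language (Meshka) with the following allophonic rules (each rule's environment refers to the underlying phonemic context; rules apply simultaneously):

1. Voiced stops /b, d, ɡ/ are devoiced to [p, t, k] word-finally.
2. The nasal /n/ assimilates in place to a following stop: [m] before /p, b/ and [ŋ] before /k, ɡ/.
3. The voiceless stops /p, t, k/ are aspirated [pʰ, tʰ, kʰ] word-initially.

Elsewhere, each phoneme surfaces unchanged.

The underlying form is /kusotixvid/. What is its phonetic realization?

/k/ — word-initial, word-initially — surfaces as [kʰ] (rule 3).
/u/ (between /k/ and /s/) is unaffected → [u].
/s/ — not in any rule's target class → [s].
/o/ stays [o].
/t/ (between /o/ and /i/) fails the environment for rule 3, so it stays [t].
/i/ (between /t/ and /x/): no rule targets it → [i].
/x/ (between /i/ and /v/): no rule targets it → [x].
/v/ (between /x/ and /i/): no rule targets it → [v].
/i/ stays [i].
/d/ meets the environment for rule 1 (word-finally) → [t].

[kʰusotixvit]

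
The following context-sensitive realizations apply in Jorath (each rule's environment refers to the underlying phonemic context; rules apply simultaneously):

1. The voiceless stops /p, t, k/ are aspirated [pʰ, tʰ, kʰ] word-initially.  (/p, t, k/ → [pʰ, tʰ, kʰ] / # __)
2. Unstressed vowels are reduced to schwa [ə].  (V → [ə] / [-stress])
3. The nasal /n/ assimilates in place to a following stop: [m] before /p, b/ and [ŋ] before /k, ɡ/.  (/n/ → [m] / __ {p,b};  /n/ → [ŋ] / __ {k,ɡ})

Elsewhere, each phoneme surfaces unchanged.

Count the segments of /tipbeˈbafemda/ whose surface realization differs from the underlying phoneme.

5

Segments that undergo a rule: /t/ → [tʰ] (rule 1); /i/ → [ə] (rule 2); /e/ → [ə] (rule 2); /e/ → [ə] (rule 2); /a/ → [ə] (rule 2).
All other segments surface unchanged.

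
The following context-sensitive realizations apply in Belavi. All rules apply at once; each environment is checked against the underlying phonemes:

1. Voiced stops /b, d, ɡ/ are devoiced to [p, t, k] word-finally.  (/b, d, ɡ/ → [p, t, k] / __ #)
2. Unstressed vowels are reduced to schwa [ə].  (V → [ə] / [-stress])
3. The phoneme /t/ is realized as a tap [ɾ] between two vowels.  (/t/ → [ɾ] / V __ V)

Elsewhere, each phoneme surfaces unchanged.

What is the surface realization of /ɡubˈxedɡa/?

[ɡəbˈxedɡə]

/ɡ/ (word-initial) fails the environment for rule 1, so it stays [ɡ].
/u/ — between /ɡ/ and /b/, in an unstressed syllable — surfaces as [ə] (rule 2).
/b/ — between /u/ and /x/; rule 1 does not apply here → [b].
/e/ (between /x/ and /d/): rule 2 targets it, but not in an unstressed syllable → unchanged [e].
/d/ — between /e/ and /ɡ/; rule 1 does not apply here → [d].
/ɡ/ (between /d/ and /a/): rule 1 targets it, but not word-finally → unchanged [ɡ].
/a/ meets the environment for rule 2 (in an unstressed syllable) → [ə].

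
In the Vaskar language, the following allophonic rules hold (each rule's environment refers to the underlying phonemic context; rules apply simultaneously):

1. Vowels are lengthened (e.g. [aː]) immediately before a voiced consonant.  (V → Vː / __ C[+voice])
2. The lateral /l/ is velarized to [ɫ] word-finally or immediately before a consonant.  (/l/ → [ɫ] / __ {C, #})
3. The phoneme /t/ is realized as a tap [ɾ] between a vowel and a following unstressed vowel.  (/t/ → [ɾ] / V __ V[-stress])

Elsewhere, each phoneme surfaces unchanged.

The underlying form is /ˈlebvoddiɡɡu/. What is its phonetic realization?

/l/ (word-initial): rule 2 targets it, but not word-finally or immediately before a consonant → unchanged [l].
/e/ (between /l/ and /b/) occurs before a voiced consonant → [eː] by rule 1.
/b/ — not in any rule's target class → [b].
/v/ (between /b/ and /o/) is unaffected → [v].
/o/ meets the environment for rule 1 (before a voiced consonant) → [oː].
/d/ — not in any rule's target class → [d].
/d/ (between /d/ and /i/): no rule targets it → [d].
/i/ (between /d/ and /ɡ/) occurs before a voiced consonant → [iː] by rule 1.
/ɡ/ stays [ɡ].
/ɡ/ — not in any rule's target class → [ɡ].
/u/ (word-final) fails the environment for rule 1, so it stays [u].

[ˈleːbvoːddiːɡɡu]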